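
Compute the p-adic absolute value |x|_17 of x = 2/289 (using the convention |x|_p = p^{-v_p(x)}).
|2/289|_17 = 289

Step 1 — compute v_17(x) by factoring powers of 17 out of the numerator and denominator: v_17(2/289) = -2. Step 2 — apply |x|_p = p^{-v_p(x)} = 17^{2} = 289.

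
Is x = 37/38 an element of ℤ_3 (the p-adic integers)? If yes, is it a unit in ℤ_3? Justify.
x ∈ ℤ_3^× (unit); v_3(x) = 0

ℤ_3 = {x ∈ ℚ_3 : v_3(x) ≥ 0} and ℤ_3^× = {x ∈ ℤ_3 : v_3(x) = 0}. Here v_3(37/38) = v_3(num) − v_3(den) = 0; compare against these criteria.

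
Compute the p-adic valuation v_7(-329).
v_7(-329) = 1

v_7(n) is the largest exponent k such that 7^k divides n. Factor out: -329 = -7^1 · 47. (Sign doesn't affect v_p.) So v_7(-329) = 1.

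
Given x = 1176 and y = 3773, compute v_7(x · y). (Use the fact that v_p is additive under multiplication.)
v_7(4437048) = 5

v_p(x) = 2 (factor: 1176 = 7^2 · 24); v_p(y) = 3 (factor: 3773 = 7^3 · 11). Additivity: v_p(xy) = v_p(x) + v_p(y) = 2 + 3 = 5. (Direct check: xy = 4437048 = 7^5 · (264).)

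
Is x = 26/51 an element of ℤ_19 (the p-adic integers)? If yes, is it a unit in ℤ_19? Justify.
x ∈ ℤ_19^× (unit); v_19(x) = 0

ℤ_19 = {x ∈ ℚ_19 : v_19(x) ≥ 0} and ℤ_19^× = {x ∈ ℤ_19 : v_19(x) = 0}. Here v_19(26/51) = v_19(num) − v_19(den) = 0; compare against these criteria.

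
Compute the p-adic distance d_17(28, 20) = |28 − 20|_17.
d_17(28, 20) = 1

Step 1 — x − y = 28 − 20 = 8. Step 2 — v_17(8) = 0 (factor: 8 = (17^0 · 8); the sign does not affect v_p). Step 3 — |x − y|_17 = 17^{0} = 1.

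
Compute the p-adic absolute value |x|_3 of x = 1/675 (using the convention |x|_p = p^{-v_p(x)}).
|1/675|_3 = 27

Step 1 — compute v_3(x) by factoring powers of 3 out of the numerator and denominator: v_3(1/675) = -3. Step 2 — apply |x|_p = p^{-v_p(x)} = 3^{3} = 27.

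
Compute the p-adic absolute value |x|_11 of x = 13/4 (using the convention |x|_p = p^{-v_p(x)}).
|13/4|_11 = 1

Step 1 — compute v_11(x) by factoring powers of 11 out of the numerator and denominator: v_11(13/4) = 0. Step 2 — apply |x|_p = p^{-v_p(x)} = 11^{0} = 1.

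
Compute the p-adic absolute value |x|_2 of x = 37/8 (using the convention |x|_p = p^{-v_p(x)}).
|37/8|_2 = 8

Step 1 — compute v_2(x) by factoring powers of 2 out of the numerator and denominator: v_2(37/8) = -3. Step 2 — apply |x|_p = p^{-v_p(x)} = 2^{3} = 8.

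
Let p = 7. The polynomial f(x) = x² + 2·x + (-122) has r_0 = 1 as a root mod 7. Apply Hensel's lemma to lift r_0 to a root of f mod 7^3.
r_2 = 190 (mod 343)

Hensel: r_{i+1} = r_i − f(r_i)·(f′(r_i))^{-1} mod 7^{i+2}, f′(x) = 2x + 2. Iterate:
  r_0 = 1 (mod 7)
  r_1 = 43 (mod 49)
  r_2 = 190 (mod 343)
Final: r = 190 satisfies f(r) ≡ 0 mod 7^3.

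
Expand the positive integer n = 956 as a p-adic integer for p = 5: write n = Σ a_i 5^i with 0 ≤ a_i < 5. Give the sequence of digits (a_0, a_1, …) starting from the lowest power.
(a_0, a_1, …) = (1, 1, 3, 2, 1)

Repeated division by 5 gives the digits low-to-high: 956 = 1 + 1·5^1 + 3·5^2 + 2·5^3 + 1·5^4. Digit sequence: (1, 1, 3, 2, 1).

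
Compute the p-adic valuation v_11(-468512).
v_11(-468512) = 4

v_11(n) is the largest exponent k such that 11^k divides n. Factor out: -468512 = -11^4 · 32. (Sign doesn't affect v_p.) So v_11(-468512) = 4.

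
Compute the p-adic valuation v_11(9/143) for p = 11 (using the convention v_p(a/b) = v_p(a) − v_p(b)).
v_11(9/143) = -1

Factor powers of 11 from the numerator and denominator of the reduced fraction: 9 = 11^0 · 9 and 143 = 11^1 · 13. Apply v_p(a/b) = v_p(a) − v_p(b): v_11(9/143) = 0 − 1 = -1.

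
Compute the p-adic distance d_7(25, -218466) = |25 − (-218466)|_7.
d_7(25, -218466) = 1/16807

Step 1 — x − y = 25 − (-218466) = 218491. Step 2 — v_7(218491) = 5 (factor: 218491 = (7^5 · 13); the sign does not affect v_p). Step 3 — |x − y|_7 = 7^{-5} = 1/16807.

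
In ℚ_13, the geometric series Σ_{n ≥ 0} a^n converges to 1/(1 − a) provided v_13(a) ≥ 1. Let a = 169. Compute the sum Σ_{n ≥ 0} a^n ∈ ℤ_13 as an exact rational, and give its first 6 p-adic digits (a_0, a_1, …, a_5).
Σ a^n = 1/(1 − a) = -1/168;  first 6 digits = (1, 0, 1, 0, 1, 0)

v_13(a) = 2 ≥ 1, so the series converges in ℤ_13 to 1/(1 − a) = 1/(1 − 169) = -1/168. Expand this rational in ℤ_13: compute digits iteratively via d_i = x_i mod 13, x_{i+1} = (x_i − d_i)/13. The first 6 digits are (1, 0, 1, 0, 1, 0).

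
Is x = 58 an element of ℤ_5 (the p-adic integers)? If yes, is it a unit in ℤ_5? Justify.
x ∈ ℤ_5^× (unit); v_5(x) = 0

ℤ_5 = {x ∈ ℚ_5 : v_5(x) ≥ 0} and ℤ_5^× = {x ∈ ℤ_5 : v_5(x) = 0}. Here v_5(58) = v_5(num) − v_5(den) = 0; compare against these criteria.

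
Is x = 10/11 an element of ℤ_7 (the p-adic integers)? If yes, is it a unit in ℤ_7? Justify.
x ∈ ℤ_7^× (unit); v_7(x) = 0

ℤ_7 = {x ∈ ℚ_7 : v_7(x) ≥ 0} and ℤ_7^× = {x ∈ ℤ_7 : v_7(x) = 0}. Here v_7(10/11) = v_7(num) − v_7(den) = 0; compare against these criteria.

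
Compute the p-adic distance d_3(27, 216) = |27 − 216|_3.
d_3(27, 216) = 1/27

Step 1 — x − y = 27 − 216 = -189. Step 2 — v_3(-189) = 3 (factor: -189 = −(3^3 · 7); the sign does not affect v_p). Step 3 — |x − y|_3 = 3^{-3} = 1/27.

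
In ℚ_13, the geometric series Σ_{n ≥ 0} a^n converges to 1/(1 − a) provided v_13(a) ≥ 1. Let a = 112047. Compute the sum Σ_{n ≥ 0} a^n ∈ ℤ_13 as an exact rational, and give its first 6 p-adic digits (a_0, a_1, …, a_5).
Σ a^n = 1/(1 − a) = -1/112046;  first 6 digits = (1, 0, 0, 12, 3, 0)

v_13(a) = 3 ≥ 1, so the series converges in ℤ_13 to 1/(1 − a) = 1/(1 − 112047) = -1/112046. Expand this rational in ℤ_13: compute digits iteratively via d_i = x_i mod 13, x_{i+1} = (x_i − d_i)/13. The first 6 digits are (1, 0, 0, 12, 3, 0).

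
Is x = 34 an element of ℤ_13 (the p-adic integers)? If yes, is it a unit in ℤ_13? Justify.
x ∈ ℤ_13^× (unit); v_13(x) = 0

ℤ_13 = {x ∈ ℚ_13 : v_13(x) ≥ 0} and ℤ_13^× = {x ∈ ℤ_13 : v_13(x) = 0}. Here v_13(34) = v_13(num) − v_13(den) = 0; compare against these criteria.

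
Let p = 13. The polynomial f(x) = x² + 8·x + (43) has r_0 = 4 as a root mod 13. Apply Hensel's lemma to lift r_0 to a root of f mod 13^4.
r_3 = 11353 (mod 28561)

Hensel: r_{i+1} = r_i − f(r_i)·(f′(r_i))^{-1} mod 13^{i+2}, f′(x) = 2x + 8. Iterate:
  r_0 = 4 (mod 13)
  r_1 = 30 (mod 169)
  r_2 = 368 (mod 2197)
  r_3 = 11353 (mod 28561)
Final: r = 11353 satisfies f(r) ≡ 0 mod 13^4.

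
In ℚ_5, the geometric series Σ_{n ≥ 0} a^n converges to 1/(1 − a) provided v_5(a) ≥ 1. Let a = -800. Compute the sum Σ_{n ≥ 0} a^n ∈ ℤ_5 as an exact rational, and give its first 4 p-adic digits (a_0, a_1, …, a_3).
Σ a^n = 1/(1 − a) = 1/801;  first 4 digits = (1, 0, 3, 3)

v_5(a) = 2 ≥ 1, so the series converges in ℤ_5 to 1/(1 − a) = 1/(1 − (-800)) = 1/801. Expand this rational in ℤ_5: compute digits iteratively via d_i = x_i mod 5, x_{i+1} = (x_i − d_i)/5. The first 4 digits are (1, 0, 3, 3).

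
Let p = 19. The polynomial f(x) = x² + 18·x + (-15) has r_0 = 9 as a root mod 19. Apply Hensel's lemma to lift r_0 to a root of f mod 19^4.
r_3 = 118531 (mod 130321)

Hensel: r_{i+1} = r_i − f(r_i)·(f′(r_i))^{-1} mod 19^{i+2}, f′(x) = 2x + 18. Iterate:
  r_0 = 9 (mod 19)
  r_1 = 123 (mod 361)
  r_2 = 1928 (mod 6859)
  r_3 = 118531 (mod 130321)
Final: r = 118531 satisfies f(r) ≡ 0 mod 19^4.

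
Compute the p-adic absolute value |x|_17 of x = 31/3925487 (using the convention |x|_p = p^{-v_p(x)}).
|31/3925487|_17 = 83521

Step 1 — compute v_17(x) by factoring powers of 17 out of the numerator and denominator: v_17(31/3925487) = -4. Step 2 — apply |x|_p = p^{-v_p(x)} = 17^{4} = 83521.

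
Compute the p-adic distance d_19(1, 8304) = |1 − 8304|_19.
d_19(1, 8304) = 1/361

Step 1 — x − y = 1 − 8304 = -8303. Step 2 — v_19(-8303) = 2 (factor: -8303 = −(19^2 · 23); the sign does not affect v_p). Step 3 — |x − y|_19 = 19^{-2} = 1/361.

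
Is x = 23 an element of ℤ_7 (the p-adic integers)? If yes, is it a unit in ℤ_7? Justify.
x ∈ ℤ_7^× (unit); v_7(x) = 0

ℤ_7 = {x ∈ ℚ_7 : v_7(x) ≥ 0} and ℤ_7^× = {x ∈ ℤ_7 : v_7(x) = 0}. Here v_7(23) = v_7(num) − v_7(den) = 0; compare against these criteria.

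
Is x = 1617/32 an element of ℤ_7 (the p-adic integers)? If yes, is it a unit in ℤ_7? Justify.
x ∈ ℤ_7 but not a unit; v_7(x) = 2 > 0

ℤ_7 = {x ∈ ℚ_7 : v_7(x) ≥ 0} and ℤ_7^× = {x ∈ ℤ_7 : v_7(x) = 0}. Here v_7(1617/32) = v_7(num) − v_7(den) = 2; compare against these criteria.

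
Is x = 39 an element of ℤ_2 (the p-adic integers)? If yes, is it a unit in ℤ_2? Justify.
x ∈ ℤ_2^× (unit); v_2(x) = 0

ℤ_2 = {x ∈ ℚ_2 : v_2(x) ≥ 0} and ℤ_2^× = {x ∈ ℤ_2 : v_2(x) = 0}. Here v_2(39) = v_2(num) − v_2(den) = 0; compare against these criteria.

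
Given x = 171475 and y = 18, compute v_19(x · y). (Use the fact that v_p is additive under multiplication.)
v_19(3086550) = 3

v_p(x) = 3 (factor: 171475 = 19^3 · 25); v_p(y) = 0 (factor: 18 = 19^0 · 18). Additivity: v_p(xy) = v_p(x) + v_p(y) = 3 + 0 = 3. (Direct check: xy = 3086550 = 19^3 · (450).)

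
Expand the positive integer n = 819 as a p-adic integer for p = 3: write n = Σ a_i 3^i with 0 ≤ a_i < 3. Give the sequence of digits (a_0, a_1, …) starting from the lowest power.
(a_0, a_1, …) = (0, 0, 1, 0, 1, 0, 1)

Repeated division by 3 gives the digits low-to-high: 819 = 1·3^2 + 1·3^4 + 1·3^6. Digit sequence: (0, 0, 1, 0, 1, 0, 1).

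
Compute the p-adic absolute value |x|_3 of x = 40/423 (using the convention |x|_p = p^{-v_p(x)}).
|40/423|_3 = 9

Step 1 — compute v_3(x) by factoring powers of 3 out of the numerator and denominator: v_3(40/423) = -2. Step 2 — apply |x|_p = p^{-v_p(x)} = 3^{2} = 9.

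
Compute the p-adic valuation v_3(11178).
v_3(11178) = 5

v_3(n) is the largest exponent k such that 3^k divides n. Factor out: 11178 = 3^5 · 46. (Sign doesn't affect v_p.) So v_3(11178) = 5.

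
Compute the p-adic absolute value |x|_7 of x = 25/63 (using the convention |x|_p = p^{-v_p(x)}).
|25/63|_7 = 7

Step 1 — compute v_7(x) by factoring powers of 7 out of the numerator and denominator: v_7(25/63) = -1. Step 2 — apply |x|_p = p^{-v_p(x)} = 7^{1} = 7.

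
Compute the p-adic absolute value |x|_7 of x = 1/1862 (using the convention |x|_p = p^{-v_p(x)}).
|1/1862|_7 = 49

Step 1 — compute v_7(x) by factoring powers of 7 out of the numerator and denominator: v_7(1/1862) = -2. Step 2 — apply |x|_p = p^{-v_p(x)} = 7^{2} = 49.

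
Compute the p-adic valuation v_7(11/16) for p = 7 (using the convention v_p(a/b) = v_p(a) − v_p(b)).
v_7(11/16) = 0

Factor powers of 7 from the numerator and denominator of the reduced fraction: 11 = 7^0 · 11 and 16 = 7^0 · 16. Apply v_p(a/b) = v_p(a) − v_p(b): v_7(11/16) = 0 − 0 = 0.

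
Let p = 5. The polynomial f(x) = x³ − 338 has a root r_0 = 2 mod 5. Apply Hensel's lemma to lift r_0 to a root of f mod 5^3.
r_2 = 42 (mod 125)

Hensel: r_{i+1} = r_i − f(r_i)/f′(r_i) mod 5^{i+2}, where f′(x) = 3x². Iterate:
  r_0 = 2 (mod 5)
  r_1 = 17 (mod 25)
  r_2 = 42 (mod 125)
Final: r = 42 with f(r) ≡ 0 mod 5^3.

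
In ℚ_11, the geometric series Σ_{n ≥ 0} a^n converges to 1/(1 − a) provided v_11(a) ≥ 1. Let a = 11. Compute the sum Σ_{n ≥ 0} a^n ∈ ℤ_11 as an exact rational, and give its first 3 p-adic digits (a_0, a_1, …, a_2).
Σ a^n = 1/(1 − a) = -1/10;  first 3 digits = (1, 1, 1)

v_11(a) = 1 ≥ 1, so the series converges in ℤ_11 to 1/(1 − a) = 1/(1 − 11) = -1/10. Expand this rational in ℤ_11: compute digits iteratively via d_i = x_i mod 11, x_{i+1} = (x_i − d_i)/11. The first 3 digits are (1, 1, 1).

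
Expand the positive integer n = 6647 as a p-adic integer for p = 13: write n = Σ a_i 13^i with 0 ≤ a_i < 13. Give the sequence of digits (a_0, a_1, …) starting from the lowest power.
(a_0, a_1, …) = (4, 4, 0, 3)

Repeated division by 13 gives the digits low-to-high: 6647 = 4 + 4·13^1 + 3·13^3. Digit sequence: (4, 4, 0, 3).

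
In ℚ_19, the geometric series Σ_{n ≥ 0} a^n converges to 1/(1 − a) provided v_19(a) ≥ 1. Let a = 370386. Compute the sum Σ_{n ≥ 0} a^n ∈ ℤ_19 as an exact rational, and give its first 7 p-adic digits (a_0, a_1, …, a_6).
Σ a^n = 1/(1 − a) = -1/370385;  first 7 digits = (1, 0, 0, 16, 2, 0, 9)

v_19(a) = 3 ≥ 1, so the series converges in ℤ_19 to 1/(1 − a) = 1/(1 − 370386) = -1/370385. Expand this rational in ℤ_19: compute digits iteratively via d_i = x_i mod 19, x_{i+1} = (x_i − d_i)/19. The first 7 digits are (1, 0, 0, 16, 2, 0, 9).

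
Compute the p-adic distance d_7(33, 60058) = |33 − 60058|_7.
d_7(33, 60058) = 1/2401

Step 1 — x − y = 33 − 60058 = -60025. Step 2 — v_7(-60025) = 4 (factor: -60025 = −(7^4 · 25); the sign does not affect v_p). Step 3 — |x − y|_7 = 7^{-4} = 1/2401.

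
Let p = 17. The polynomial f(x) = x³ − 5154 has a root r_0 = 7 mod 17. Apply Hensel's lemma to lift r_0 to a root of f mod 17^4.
r_3 = 1469 (mod 83521)

Hensel: r_{i+1} = r_i − f(r_i)/f′(r_i) mod 17^{i+2}, where f′(x) = 3x². Iterate:
  r_0 = 7 (mod 17)
  r_1 = 24 (mod 289)
  r_2 = 1469 (mod 4913)
  r_3 = 1469 (mod 83521)
Final: r = 1469 with f(r) ≡ 0 mod 17^4.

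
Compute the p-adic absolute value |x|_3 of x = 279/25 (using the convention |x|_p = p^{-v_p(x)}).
|279/25|_3 = 1/9

Step 1 — compute v_3(x) by factoring powers of 3 out of the numerator and denominator: v_3(279/25) = 2. Step 2 — apply |x|_p = p^{-v_p(x)} = 3^{-2} = 1/9.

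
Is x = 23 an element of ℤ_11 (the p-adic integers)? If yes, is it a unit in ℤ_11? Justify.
x ∈ ℤ_11^× (unit); v_11(x) = 0

ℤ_11 = {x ∈ ℚ_11 : v_11(x) ≥ 0} and ℤ_11^× = {x ∈ ℤ_11 : v_11(x) = 0}. Here v_11(23) = v_11(num) − v_11(den) = 0; compare against these criteria.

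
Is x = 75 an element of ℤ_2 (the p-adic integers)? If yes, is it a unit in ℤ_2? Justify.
x ∈ ℤ_2^× (unit); v_2(x) = 0

ℤ_2 = {x ∈ ℚ_2 : v_2(x) ≥ 0} and ℤ_2^× = {x ∈ ℤ_2 : v_2(x) = 0}. Here v_2(75) = v_2(num) − v_2(den) = 0; compare against these criteria.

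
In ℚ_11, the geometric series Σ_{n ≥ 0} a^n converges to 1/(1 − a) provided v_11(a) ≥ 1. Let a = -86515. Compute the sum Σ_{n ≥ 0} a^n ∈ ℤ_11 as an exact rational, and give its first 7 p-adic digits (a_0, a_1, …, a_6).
Σ a^n = 1/(1 − a) = 1/86516;  first 7 digits = (1, 0, 0, 1, 5, 10, 0)

v_11(a) = 3 ≥ 1, so the series converges in ℤ_11 to 1/(1 − a) = 1/(1 − (-86515)) = 1/86516. Expand this rational in ℤ_11: compute digits iteratively via d_i = x_i mod 11, x_{i+1} = (x_i − d_i)/11. The first 7 digits are (1, 0, 0, 1, 5, 10, 0).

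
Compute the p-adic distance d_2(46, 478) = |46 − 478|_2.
d_2(46, 478) = 1/16

Step 1 — x − y = 46 − 478 = -432. Step 2 — v_2(-432) = 4 (factor: -432 = −(2^4 · 27); the sign does not affect v_p). Step 3 — |x − y|_2 = 2^{-4} = 1/16.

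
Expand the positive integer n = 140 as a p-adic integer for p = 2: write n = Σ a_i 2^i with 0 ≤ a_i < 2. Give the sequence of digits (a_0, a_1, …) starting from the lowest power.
(a_0, a_1, …) = (0, 0, 1, 1, 0, 0, 0, 1)

Repeated division by 2 gives the digits low-to-high: 140 = 1·2^2 + 1·2^3 + 1·2^7. Digit sequence: (0, 0, 1, 1, 0, 0, 0, 1).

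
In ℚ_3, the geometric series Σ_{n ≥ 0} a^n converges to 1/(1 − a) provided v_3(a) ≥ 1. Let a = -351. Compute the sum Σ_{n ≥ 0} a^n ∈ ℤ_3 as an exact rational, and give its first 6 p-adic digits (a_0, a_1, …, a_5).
Σ a^n = 1/(1 − a) = 1/352;  first 6 digits = (1, 0, 0, 2, 1, 1)

v_3(a) = 3 ≥ 1, so the series converges in ℤ_3 to 1/(1 − a) = 1/(1 − (-351)) = 1/352. Expand this rational in ℤ_3: compute digits iteratively via d_i = x_i mod 3, x_{i+1} = (x_i − d_i)/3. The first 6 digits are (1, 0, 0, 2, 1, 1).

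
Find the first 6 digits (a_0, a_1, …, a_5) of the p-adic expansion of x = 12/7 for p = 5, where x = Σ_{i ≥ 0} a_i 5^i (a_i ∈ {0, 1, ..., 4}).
(a_0, …, a_5) = (1, 3, 3, 0, 2, 1)

v_5(12/7) = 0 (numerator and denominator both coprime to 5), so x ∈ ℤ_5^×. Compute digits iteratively via a_i = x_i mod 5, x_{i+1} = (x_i − a_i)/5, with x_0 = x:
  x_0 = 12/7;  a_0 = 1;  x_1 = (x_0 − 1)/5 = 1/7
  x_1 = 1/7;  a_1 = 3;  x_2 = (x_1 − 3)/5 = -4/7
  x_2 = -4/7;  a_2 = 3;  x_3 = (x_2 − 3)/5 = -5/7
  x_3 = -5/7;  a_3 = 0;  x_4 = (x_3 − 0)/5 = -1/7
  x_4 = -1/7;  a_4 = 2;  x_5 = (x_4 − 2)/5 = -3/7
  x_5 = -3/7;  a_5 = 1;  x_6 = (x_5 − 1)/5 = -2/7
Digits: (1, 3, 3, 0, 2, 1).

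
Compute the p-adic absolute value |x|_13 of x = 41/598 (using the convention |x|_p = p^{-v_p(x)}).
|41/598|_13 = 13

Step 1 — compute v_13(x) by factoring powers of 13 out of the numerator and denominator: v_13(41/598) = -1. Step 2 — apply |x|_p = p^{-v_p(x)} = 13^{1} = 13.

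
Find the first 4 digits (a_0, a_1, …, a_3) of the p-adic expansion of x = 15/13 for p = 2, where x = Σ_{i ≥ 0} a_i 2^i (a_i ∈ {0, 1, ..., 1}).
(a_0, …, a_3) = (1, 1, 0, 1)

v_2(15/13) = 0 (numerator and denominator both coprime to 2), so x ∈ ℤ_2^×. Compute digits iteratively via a_i = x_i mod 2, x_{i+1} = (x_i − a_i)/2, with x_0 = x:
  x_0 = 15/13;  a_0 = 1;  x_1 = (x_0 − 1)/2 = 1/13
  x_1 = 1/13;  a_1 = 1;  x_2 = (x_1 − 1)/2 = -6/13
  x_2 = -6/13;  a_2 = 0;  x_3 = (x_2 − 0)/2 = -3/13
  x_3 = -3/13;  a_3 = 1;  x_4 = (x_3 − 1)/2 = -8/13
Digits: (1, 1, 0, 1).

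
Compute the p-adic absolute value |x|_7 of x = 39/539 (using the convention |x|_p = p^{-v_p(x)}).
|39/539|_7 = 49

Step 1 — compute v_7(x) by factoring powers of 7 out of the numerator and denominator: v_7(39/539) = -2. Step 2 — apply |x|_p = p^{-v_p(x)} = 7^{2} = 49.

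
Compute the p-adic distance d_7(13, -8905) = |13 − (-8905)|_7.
d_7(13, -8905) = 1/343

Step 1 — x − y = 13 − (-8905) = 8918. Step 2 — v_7(8918) = 3 (factor: 8918 = (7^3 · 26); the sign does not affect v_p). Step 3 — |x − y|_7 = 7^{-3} = 1/343.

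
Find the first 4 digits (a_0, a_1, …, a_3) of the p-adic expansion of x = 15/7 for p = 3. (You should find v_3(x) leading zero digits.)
(a_0, …, a_3) = (0, 2, 0, 2)

v_3(15/7) = 1, so a_0 = ... = a_0 = 0. Factor out: x = 3^1 · u with u = 5/7 a unit in ℤ_3. Expand u iteratively via a_{v+i} = u_i mod 3, u_{i+1} = (u_i − a_{v+i})/3:
  u_0 = 5/7;  a_1 = 2;  u_1 = (u_0 − 2)/3 = -3/7
  u_1 = -3/7;  a_2 = 0;  u_2 = (u_1 − 0)/3 = -1/7
  u_2 = -1/7;  a_3 = 2;  u_3 = (u_2 − 2)/3 = -5/7
Digits: (0, 2, 0, 2).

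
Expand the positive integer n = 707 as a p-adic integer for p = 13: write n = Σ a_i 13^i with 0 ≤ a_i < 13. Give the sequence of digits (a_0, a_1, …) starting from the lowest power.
(a_0, a_1, …) = (5, 2, 4)

Repeated division by 13 gives the digits low-to-high: 707 = 5 + 2·13^1 + 4·13^2. Digit sequence: (5, 2, 4).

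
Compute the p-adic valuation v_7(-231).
v_7(-231) = 1

v_7(n) is the largest exponent k such that 7^k divides n. Factor out: -231 = -7^1 · 33. (Sign doesn't affect v_p.) So v_7(-231) = 1.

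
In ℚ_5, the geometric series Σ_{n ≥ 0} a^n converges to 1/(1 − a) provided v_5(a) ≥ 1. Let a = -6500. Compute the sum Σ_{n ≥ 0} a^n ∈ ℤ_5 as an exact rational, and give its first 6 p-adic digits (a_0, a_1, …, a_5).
Σ a^n = 1/(1 − a) = 1/6501;  first 6 digits = (1, 0, 0, 3, 4, 2)

v_5(a) = 3 ≥ 1, so the series converges in ℤ_5 to 1/(1 − a) = 1/(1 − (-6500)) = 1/6501. Expand this rational in ℤ_5: compute digits iteratively via d_i = x_i mod 5, x_{i+1} = (x_i − d_i)/5. The first 6 digits are (1, 0, 0, 3, 4, 2).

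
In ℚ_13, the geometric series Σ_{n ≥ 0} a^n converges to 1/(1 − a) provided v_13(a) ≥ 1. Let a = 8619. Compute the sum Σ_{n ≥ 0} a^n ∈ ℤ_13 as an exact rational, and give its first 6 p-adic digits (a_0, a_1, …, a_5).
Σ a^n = 1/(1 − a) = -1/8618;  first 6 digits = (1, 0, 12, 3, 1, 5)

v_13(a) = 2 ≥ 1, so the series converges in ℤ_13 to 1/(1 − a) = 1/(1 − 8619) = -1/8618. Expand this rational in ℤ_13: compute digits iteratively via d_i = x_i mod 13, x_{i+1} = (x_i − d_i)/13. The first 6 digits are (1, 0, 12, 3, 1, 5).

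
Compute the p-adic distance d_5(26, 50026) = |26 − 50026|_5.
d_5(26, 50026) = 1/3125

Step 1 — x − y = 26 − 50026 = -50000. Step 2 — v_5(-50000) = 5 (factor: -50000 = −(5^5 · 16); the sign does not affect v_p). Step 3 — |x − y|_5 = 5^{-5} = 1/3125.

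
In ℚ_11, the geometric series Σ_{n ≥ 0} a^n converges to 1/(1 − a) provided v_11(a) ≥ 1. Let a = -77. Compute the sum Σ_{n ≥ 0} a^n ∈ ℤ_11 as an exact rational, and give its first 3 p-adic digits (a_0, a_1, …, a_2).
Σ a^n = 1/(1 − a) = 1/78;  first 3 digits = (1, 4, 4)

v_11(a) = 1 ≥ 1, so the series converges in ℤ_11 to 1/(1 − a) = 1/(1 − (-77)) = 1/78. Expand this rational in ℤ_11: compute digits iteratively via d_i = x_i mod 11, x_{i+1} = (x_i − d_i)/11. The first 3 digits are (1, 4, 4).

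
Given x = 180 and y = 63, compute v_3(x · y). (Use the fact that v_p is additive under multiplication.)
v_3(11340) = 4

v_p(x) = 2 (factor: 180 = 3^2 · 20); v_p(y) = 2 (factor: 63 = 3^2 · 7). Additivity: v_p(xy) = v_p(x) + v_p(y) = 2 + 2 = 4. (Direct check: xy = 11340 = 3^4 · (140).)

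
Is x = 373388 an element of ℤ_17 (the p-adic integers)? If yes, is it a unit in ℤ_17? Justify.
x ∈ ℤ_17 but not a unit; v_17(x) = 3 > 0

ℤ_17 = {x ∈ ℚ_17 : v_17(x) ≥ 0} and ℤ_17^× = {x ∈ ℤ_17 : v_17(x) = 0}. Here v_17(373388) = v_17(num) − v_17(den) = 3; compare against these criteria.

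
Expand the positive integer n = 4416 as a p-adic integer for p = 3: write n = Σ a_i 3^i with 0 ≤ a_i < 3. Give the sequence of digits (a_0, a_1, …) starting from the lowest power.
(a_0, a_1, …) = (0, 2, 1, 1, 0, 0, 0, 2)

Repeated division by 3 gives the digits low-to-high: 4416 = 2·3^1 + 1·3^2 + 1·3^3 + 2·3^7. Digit sequence: (0, 2, 1, 1, 0, 0, 0, 2).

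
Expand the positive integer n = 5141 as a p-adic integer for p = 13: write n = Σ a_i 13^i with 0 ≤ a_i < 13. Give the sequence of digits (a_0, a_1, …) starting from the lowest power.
(a_0, a_1, …) = (6, 5, 4, 2)

Repeated division by 13 gives the digits low-to-high: 5141 = 6 + 5·13^1 + 4·13^2 + 2·13^3. Digit sequence: (6, 5, 4, 2).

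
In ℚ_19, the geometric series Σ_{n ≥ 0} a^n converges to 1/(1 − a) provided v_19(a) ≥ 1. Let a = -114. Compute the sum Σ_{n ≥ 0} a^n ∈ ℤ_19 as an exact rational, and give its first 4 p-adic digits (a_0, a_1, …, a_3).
Σ a^n = 1/(1 − a) = 1/115;  first 4 digits = (1, 13, 16, 13)

v_19(a) = 1 ≥ 1, so the series converges in ℤ_19 to 1/(1 − a) = 1/(1 − (-114)) = 1/115. Expand this rational in ℤ_19: compute digits iteratively via d_i = x_i mod 19, x_{i+1} = (x_i − d_i)/19. The first 4 digits are (1, 13, 16, 13).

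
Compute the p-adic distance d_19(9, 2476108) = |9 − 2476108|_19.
d_19(9, 2476108) = 1/2476099

Step 1 — x − y = 9 − 2476108 = -2476099. Step 2 — v_19(-2476099) = 5 (factor: -2476099 = −(19^5 · 1); the sign does not affect v_p). Step 3 — |x − y|_19 = 19^{-5} = 1/2476099.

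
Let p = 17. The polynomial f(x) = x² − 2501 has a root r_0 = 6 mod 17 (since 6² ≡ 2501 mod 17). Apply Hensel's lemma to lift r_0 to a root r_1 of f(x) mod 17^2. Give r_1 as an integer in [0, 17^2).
r_1 = 91 (mod 289)

Hensel's recurrence: r_{i+1} = r_i − f(r_i)·(f′(r_i))^{-1} mod 17^{i+2}, with f′(x) = 2x. Iterate:
  r_0 = 6 (mod 17)
  r_1 = 91 (mod 289)
Final: r_1 = 91, and one checks f(r_1) ≡ 0 mod 17^2.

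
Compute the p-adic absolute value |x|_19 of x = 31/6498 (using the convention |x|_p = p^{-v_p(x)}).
|31/6498|_19 = 361

Step 1 — compute v_19(x) by factoring powers of 19 out of the numerator and denominator: v_19(31/6498) = -2. Step 2 — apply |x|_p = p^{-v_p(x)} = 19^{2} = 361.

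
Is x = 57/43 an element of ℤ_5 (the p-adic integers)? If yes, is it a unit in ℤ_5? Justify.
x ∈ ℤ_5^× (unit); v_5(x) = 0

ℤ_5 = {x ∈ ℚ_5 : v_5(x) ≥ 0} and ℤ_5^× = {x ∈ ℤ_5 : v_5(x) = 0}. Here v_5(57/43) = v_5(num) − v_5(den) = 0; compare against these criteria.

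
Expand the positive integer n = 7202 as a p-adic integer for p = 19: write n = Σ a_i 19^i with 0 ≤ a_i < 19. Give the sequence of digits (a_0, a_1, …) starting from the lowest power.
(a_0, a_1, …) = (1, 18, 0, 1)

Repeated division by 19 gives the digits low-to-high: 7202 = 1 + 18·19^1 + 1·19^3. Digit sequence: (1, 18, 0, 1).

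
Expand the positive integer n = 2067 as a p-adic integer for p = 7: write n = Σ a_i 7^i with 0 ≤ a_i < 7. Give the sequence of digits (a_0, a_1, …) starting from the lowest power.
(a_0, a_1, …) = (2, 1, 0, 6)

Repeated division by 7 gives the digits low-to-high: 2067 = 2 + 1·7^1 + 6·7^3. Digit sequence: (2, 1, 0, 6).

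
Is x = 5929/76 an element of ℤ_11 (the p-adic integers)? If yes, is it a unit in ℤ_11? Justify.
x ∈ ℤ_11 but not a unit; v_11(x) = 2 > 0

ℤ_11 = {x ∈ ℚ_11 : v_11(x) ≥ 0} and ℤ_11^× = {x ∈ ℤ_11 : v_11(x) = 0}. Here v_11(5929/76) = v_11(num) − v_11(den) = 2; compare against these criteria.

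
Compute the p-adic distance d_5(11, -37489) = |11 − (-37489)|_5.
d_5(11, -37489) = 1/3125

Step 1 — x − y = 11 − (-37489) = 37500. Step 2 — v_5(37500) = 5 (factor: 37500 = (5^5 · 12); the sign does not affect v_p). Step 3 — |x − y|_5 = 5^{-5} = 1/3125.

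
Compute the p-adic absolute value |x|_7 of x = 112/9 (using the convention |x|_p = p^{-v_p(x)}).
|112/9|_7 = 1/7

Step 1 — compute v_7(x) by factoring powers of 7 out of the numerator and denominator: v_7(112/9) = 1. Step 2 — apply |x|_p = p^{-v_p(x)} = 7^{-1} = 1/7.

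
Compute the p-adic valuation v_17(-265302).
v_17(-265302) = 3

v_17(n) is the largest exponent k such that 17^k divides n. Factor out: -265302 = -17^3 · 54. (Sign doesn't affect v_p.) So v_17(-265302) = 3.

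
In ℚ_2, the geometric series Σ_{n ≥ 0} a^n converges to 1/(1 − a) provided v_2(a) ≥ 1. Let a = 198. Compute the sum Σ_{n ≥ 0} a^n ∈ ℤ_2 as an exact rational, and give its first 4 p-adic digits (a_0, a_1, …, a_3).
Σ a^n = 1/(1 − a) = -1/197;  first 4 digits = (1, 1, 0, 0)

v_2(a) = 1 ≥ 1, so the series converges in ℤ_2 to 1/(1 − a) = 1/(1 − 198) = -1/197. Expand this rational in ℤ_2: compute digits iteratively via d_i = x_i mod 2, x_{i+1} = (x_i − d_i)/2. The first 4 digits are (1, 1, 0, 0).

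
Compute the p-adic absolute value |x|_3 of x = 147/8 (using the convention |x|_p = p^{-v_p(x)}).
|147/8|_3 = 1/3

Step 1 — compute v_3(x) by factoring powers of 3 out of the numerator and denominator: v_3(147/8) = 1. Step 2 — apply |x|_p = p^{-v_p(x)} = 3^{-1} = 1/3.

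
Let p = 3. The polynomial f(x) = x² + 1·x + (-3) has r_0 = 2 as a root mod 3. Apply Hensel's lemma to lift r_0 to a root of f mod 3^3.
r_2 = 5 (mod 27)

Hensel: r_{i+1} = r_i − f(r_i)·(f′(r_i))^{-1} mod 3^{i+2}, f′(x) = 2x + 1. Iterate:
  r_0 = 2 (mod 3)
  r_1 = 5 (mod 9)
  r_2 = 5 (mod 27)
Final: r = 5 satisfies f(r) ≡ 0 mod 3^3.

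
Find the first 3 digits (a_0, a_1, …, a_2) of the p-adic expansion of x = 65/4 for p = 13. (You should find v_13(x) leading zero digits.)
(a_0, …, a_2) = (0, 11, 9)

v_13(65/4) = 1, so a_0 = ... = a_0 = 0. Factor out: x = 13^1 · u with u = 5/4 a unit in ℤ_13. Expand u iteratively via a_{v+i} = u_i mod 13, u_{i+1} = (u_i − a_{v+i})/13:
  u_0 = 5/4;  a_1 = 11;  u_1 = (u_0 − 11)/13 = -3/4
  u_1 = -3/4;  a_2 = 9;  u_2 = (u_1 − 9)/13 = -3/4
Digits: (0, 11, 9).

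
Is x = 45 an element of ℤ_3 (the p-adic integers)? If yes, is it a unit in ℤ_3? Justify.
x ∈ ℤ_3 but not a unit; v_3(x) = 2 > 0

ℤ_3 = {x ∈ ℚ_3 : v_3(x) ≥ 0} and ℤ_3^× = {x ∈ ℤ_3 : v_3(x) = 0}. Here v_3(45) = v_3(num) − v_3(den) = 2; compare against these criteria.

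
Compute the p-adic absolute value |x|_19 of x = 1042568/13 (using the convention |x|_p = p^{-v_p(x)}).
|1042568/13|_19 = 1/130321

Step 1 — compute v_19(x) by factoring powers of 19 out of the numerator and denominator: v_19(1042568/13) = 4. Step 2 — apply |x|_p = p^{-v_p(x)} = 19^{-4} = 1/130321.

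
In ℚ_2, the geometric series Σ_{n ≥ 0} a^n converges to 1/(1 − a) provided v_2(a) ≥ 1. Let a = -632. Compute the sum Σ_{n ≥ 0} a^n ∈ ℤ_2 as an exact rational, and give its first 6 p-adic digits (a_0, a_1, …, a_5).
Σ a^n = 1/(1 − a) = 1/633;  first 6 digits = (1, 0, 0, 1, 0, 0)

v_2(a) = 3 ≥ 1, so the series converges in ℤ_2 to 1/(1 − a) = 1/(1 − (-632)) = 1/633. Expand this rational in ℤ_2: compute digits iteratively via d_i = x_i mod 2, x_{i+1} = (x_i − d_i)/2. The first 6 digits are (1, 0, 0, 1, 0, 0).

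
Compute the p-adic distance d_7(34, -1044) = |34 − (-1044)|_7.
d_7(34, -1044) = 1/49

Step 1 — x − y = 34 − (-1044) = 1078. Step 2 — v_7(1078) = 2 (factor: 1078 = (7^2 · 22); the sign does not affect v_p). Step 3 — |x − y|_7 = 7^{-2} = 1/49.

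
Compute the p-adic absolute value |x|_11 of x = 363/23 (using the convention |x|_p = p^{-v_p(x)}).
|363/23|_11 = 1/121

Step 1 — compute v_11(x) by factoring powers of 11 out of the numerator and denominator: v_11(363/23) = 2. Step 2 — apply |x|_p = p^{-v_p(x)} = 11^{-2} = 1/121.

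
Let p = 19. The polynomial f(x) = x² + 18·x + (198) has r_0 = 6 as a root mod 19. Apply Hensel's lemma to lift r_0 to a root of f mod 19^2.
r_1 = 139 (mod 361)

Hensel: r_{i+1} = r_i − f(r_i)·(f′(r_i))^{-1} mod 19^{i+2}, f′(x) = 2x + 18. Iterate:
  r_0 = 6 (mod 19)
  r_1 = 139 (mod 361)
Final: r = 139 satisfies f(r) ≡ 0 mod 19^2.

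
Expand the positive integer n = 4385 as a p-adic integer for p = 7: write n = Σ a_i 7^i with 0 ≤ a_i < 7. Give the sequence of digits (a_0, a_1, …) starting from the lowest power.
(a_0, a_1, …) = (3, 3, 5, 5, 1)

Repeated division by 7 gives the digits low-to-high: 4385 = 3 + 3·7^1 + 5·7^2 + 5·7^3 + 1·7^4. Digit sequence: (3, 3, 5, 5, 1).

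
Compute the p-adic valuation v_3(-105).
v_3(-105) = 1

v_3(n) is the largest exponent k such that 3^k divides n. Factor out: -105 = -3^1 · 35. (Sign doesn't affect v_p.) So v_3(-105) = 1.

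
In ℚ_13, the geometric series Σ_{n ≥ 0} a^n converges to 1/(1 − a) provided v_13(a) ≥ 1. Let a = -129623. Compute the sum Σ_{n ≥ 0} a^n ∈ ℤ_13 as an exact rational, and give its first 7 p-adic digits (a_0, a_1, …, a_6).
Σ a^n = 1/(1 − a) = 1/129624;  first 7 digits = (1, 0, 0, 6, 8, 12, 9)

v_13(a) = 3 ≥ 1, so the series converges in ℤ_13 to 1/(1 − a) = 1/(1 − (-129623)) = 1/129624. Expand this rational in ℤ_13: compute digits iteratively via d_i = x_i mod 13, x_{i+1} = (x_i − d_i)/13. The first 7 digits are (1, 0, 0, 6, 8, 12, 9).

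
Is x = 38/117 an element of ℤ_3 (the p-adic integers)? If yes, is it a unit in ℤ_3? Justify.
x ∉ ℤ_3 (v_3(x) = -2 < 0)

ℤ_3 = {x ∈ ℚ_3 : v_3(x) ≥ 0} and ℤ_3^× = {x ∈ ℤ_3 : v_3(x) = 0}. Here v_3(38/117) = v_3(num) − v_3(den) = -2; compare against these criteria.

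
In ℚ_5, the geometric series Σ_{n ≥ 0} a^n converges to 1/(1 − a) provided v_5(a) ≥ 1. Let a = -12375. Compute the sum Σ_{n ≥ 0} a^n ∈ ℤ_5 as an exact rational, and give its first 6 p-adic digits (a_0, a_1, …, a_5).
Σ a^n = 1/(1 − a) = 1/12376;  first 6 digits = (1, 0, 0, 1, 0, 1)

v_5(a) = 3 ≥ 1, so the series converges in ℤ_5 to 1/(1 − a) = 1/(1 − (-12375)) = 1/12376. Expand this rational in ℤ_5: compute digits iteratively via d_i = x_i mod 5, x_{i+1} = (x_i − d_i)/5. The first 6 digits are (1, 0, 0, 1, 0, 1).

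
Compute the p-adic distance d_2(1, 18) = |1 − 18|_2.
d_2(1, 18) = 1

Step 1 — x − y = 1 − 18 = -17. Step 2 — v_2(-17) = 0 (factor: -17 = −(2^0 · 17); the sign does not affect v_p). Step 3 — |x − y|_2 = 2^{0} = 1.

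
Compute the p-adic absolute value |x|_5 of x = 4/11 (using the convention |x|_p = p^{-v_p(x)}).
|4/11|_5 = 1

Step 1 — compute v_5(x) by factoring powers of 5 out of the numerator and denominator: v_5(4/11) = 0. Step 2 — apply |x|_p = p^{-v_p(x)} = 5^{0} = 1.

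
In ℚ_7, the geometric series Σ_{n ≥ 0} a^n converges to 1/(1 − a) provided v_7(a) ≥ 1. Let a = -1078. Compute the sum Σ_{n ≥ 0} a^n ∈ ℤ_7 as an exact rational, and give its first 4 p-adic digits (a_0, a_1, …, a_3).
Σ a^n = 1/(1 − a) = 1/1079;  first 4 digits = (1, 0, 6, 3)

v_7(a) = 2 ≥ 1, so the series converges in ℤ_7 to 1/(1 − a) = 1/(1 − (-1078)) = 1/1079. Expand this rational in ℤ_7: compute digits iteratively via d_i = x_i mod 7, x_{i+1} = (x_i − d_i)/7. The first 4 digits are (1, 0, 6, 3).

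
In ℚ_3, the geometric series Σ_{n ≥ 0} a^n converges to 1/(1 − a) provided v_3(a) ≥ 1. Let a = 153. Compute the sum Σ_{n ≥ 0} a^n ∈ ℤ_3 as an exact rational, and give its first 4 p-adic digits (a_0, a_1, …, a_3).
Σ a^n = 1/(1 − a) = -1/152;  first 4 digits = (1, 0, 2, 2)

v_3(a) = 2 ≥ 1, so the series converges in ℤ_3 to 1/(1 − a) = 1/(1 − 153) = -1/152. Expand this rational in ℤ_3: compute digits iteratively via d_i = x_i mod 3, x_{i+1} = (x_i − d_i)/3. The first 4 digits are (1, 0, 2, 2).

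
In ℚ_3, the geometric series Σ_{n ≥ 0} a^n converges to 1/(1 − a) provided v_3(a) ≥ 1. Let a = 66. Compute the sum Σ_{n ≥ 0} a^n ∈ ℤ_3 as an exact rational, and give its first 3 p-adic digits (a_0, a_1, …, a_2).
Σ a^n = 1/(1 − a) = -1/65;  first 3 digits = (1, 1, 2)

v_3(a) = 1 ≥ 1, so the series converges in ℤ_3 to 1/(1 − a) = 1/(1 − 66) = -1/65. Expand this rational in ℤ_3: compute digits iteratively via d_i = x_i mod 3, x_{i+1} = (x_i − d_i)/3. The first 3 digits are (1, 1, 2).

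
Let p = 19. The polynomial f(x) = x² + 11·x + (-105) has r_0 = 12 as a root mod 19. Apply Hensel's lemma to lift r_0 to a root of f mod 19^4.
r_3 = 49887 (mod 130321)

Hensel: r_{i+1} = r_i − f(r_i)·(f′(r_i))^{-1} mod 19^{i+2}, f′(x) = 2x + 11. Iterate:
  r_0 = 12 (mod 19)
  r_1 = 69 (mod 361)
  r_2 = 1874 (mod 6859)
  r_3 = 49887 (mod 130321)
Final: r = 49887 satisfies f(r) ≡ 0 mod 19^4.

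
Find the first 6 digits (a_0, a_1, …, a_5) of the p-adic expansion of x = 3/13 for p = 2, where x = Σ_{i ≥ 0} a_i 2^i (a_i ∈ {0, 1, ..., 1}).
(a_0, …, a_5) = (1, 1, 1, 1, 0, 0)

v_2(3/13) = 0 (numerator and denominator both coprime to 2), so x ∈ ℤ_2^×. Compute digits iteratively via a_i = x_i mod 2, x_{i+1} = (x_i − a_i)/2, with x_0 = x:
  x_0 = 3/13;  a_0 = 1;  x_1 = (x_0 − 1)/2 = -5/13
  x_1 = -5/13;  a_1 = 1;  x_2 = (x_1 − 1)/2 = -9/13
  x_2 = -9/13;  a_2 = 1;  x_3 = (x_2 − 1)/2 = -11/13
  x_3 = -11/13;  a_3 = 1;  x_4 = (x_3 − 1)/2 = -12/13
  x_4 = -12/13;  a_4 = 0;  x_5 = (x_4 − 0)/2 = -6/13
  x_5 = -6/13;  a_5 = 0;  x_6 = (x_5 − 0)/2 = -3/13
Digits: (1, 1, 1, 1, 0, 0).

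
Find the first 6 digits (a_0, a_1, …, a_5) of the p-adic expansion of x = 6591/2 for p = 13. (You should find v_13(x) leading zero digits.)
(a_0, …, a_5) = (0, 0, 0, 8, 6, 6)

v_13(6591/2) = 3, so a_0 = ... = a_2 = 0. Factor out: x = 13^3 · u with u = 3/2 a unit in ℤ_13. Expand u iteratively via a_{v+i} = u_i mod 13, u_{i+1} = (u_i − a_{v+i})/13:
  u_0 = 3/2;  a_3 = 8;  u_1 = (u_0 − 8)/13 = -1/2
  u_1 = -1/2;  a_4 = 6;  u_2 = (u_1 − 6)/13 = -1/2
  u_2 = -1/2;  a_5 = 6;  u_3 = (u_2 − 6)/13 = -1/2
Digits: (0, 0, 0, 8, 6, 6).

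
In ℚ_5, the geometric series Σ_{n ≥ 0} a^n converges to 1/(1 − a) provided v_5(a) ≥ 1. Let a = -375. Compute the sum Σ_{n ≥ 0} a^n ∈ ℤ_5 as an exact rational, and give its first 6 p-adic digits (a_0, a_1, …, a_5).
Σ a^n = 1/(1 − a) = 1/376;  first 6 digits = (1, 0, 0, 2, 4, 4)

v_5(a) = 3 ≥ 1, so the series converges in ℤ_5 to 1/(1 − a) = 1/(1 − (-375)) = 1/376. Expand this rational in ℤ_5: compute digits iteratively via d_i = x_i mod 5, x_{i+1} = (x_i − d_i)/5. The first 6 digits are (1, 0, 0, 2, 4, 4).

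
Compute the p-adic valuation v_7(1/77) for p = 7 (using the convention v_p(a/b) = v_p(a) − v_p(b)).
v_7(1/77) = -1

Factor powers of 7 from the numerator and denominator of the reduced fraction: 1 = 7^0 · 1 and 77 = 7^1 · 11. Apply v_p(a/b) = v_p(a) − v_p(b): v_7(1/77) = 0 − 1 = -1.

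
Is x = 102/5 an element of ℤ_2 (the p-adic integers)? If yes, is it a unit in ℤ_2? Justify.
x ∈ ℤ_2 but not a unit; v_2(x) = 1 > 0

ℤ_2 = {x ∈ ℚ_2 : v_2(x) ≥ 0} and ℤ_2^× = {x ∈ ℤ_2 : v_2(x) = 0}. Here v_2(102/5) = v_2(num) − v_2(den) = 1; compare against these criteria.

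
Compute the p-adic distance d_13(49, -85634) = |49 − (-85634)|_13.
d_13(49, -85634) = 1/28561

Step 1 — x − y = 49 − (-85634) = 85683. Step 2 — v_13(85683) = 4 (factor: 85683 = (13^4 · 3); the sign does not affect v_p). Step 3 — |x − y|_13 = 13^{-4} = 1/28561.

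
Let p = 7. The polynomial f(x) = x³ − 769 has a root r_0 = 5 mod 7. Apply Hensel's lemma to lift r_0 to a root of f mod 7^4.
r_3 = 26 (mod 2401)

Hensel: r_{i+1} = r_i − f(r_i)/f′(r_i) mod 7^{i+2}, where f′(x) = 3x². Iterate:
  r_0 = 5 (mod 7)
  r_1 = 26 (mod 49)
  r_2 = 26 (mod 343)
  r_3 = 26 (mod 2401)
Final: r = 26 with f(r) ≡ 0 mod 7^4.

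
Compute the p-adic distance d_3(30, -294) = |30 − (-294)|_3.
d_3(30, -294) = 1/81

Step 1 — x − y = 30 − (-294) = 324. Step 2 — v_3(324) = 4 (factor: 324 = (3^4 · 4); the sign does not affect v_p). Step 3 — |x − y|_3 = 3^{-4} = 1/81.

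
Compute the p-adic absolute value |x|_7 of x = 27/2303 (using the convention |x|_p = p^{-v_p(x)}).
|27/2303|_7 = 49

Step 1 — compute v_7(x) by factoring powers of 7 out of the numerator and denominator: v_7(27/2303) = -2. Step 2 — apply |x|_p = p^{-v_p(x)} = 7^{2} = 49.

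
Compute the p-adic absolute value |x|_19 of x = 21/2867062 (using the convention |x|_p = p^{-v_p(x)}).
|21/2867062|_19 = 130321

Step 1 — compute v_19(x) by factoring powers of 19 out of the numerator and denominator: v_19(21/2867062) = -4. Step 2 — apply |x|_p = p^{-v_p(x)} = 19^{4} = 130321.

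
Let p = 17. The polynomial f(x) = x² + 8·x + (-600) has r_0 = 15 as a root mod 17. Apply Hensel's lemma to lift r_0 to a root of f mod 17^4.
r_3 = 34831 (mod 83521)

Hensel: r_{i+1} = r_i − f(r_i)·(f′(r_i))^{-1} mod 17^{i+2}, f′(x) = 2x + 8. Iterate:
  r_0 = 15 (mod 17)
  r_1 = 151 (mod 289)
  r_2 = 440 (mod 4913)
  r_3 = 34831 (mod 83521)
Final: r = 34831 satisfies f(r) ≡ 0 mod 17^4.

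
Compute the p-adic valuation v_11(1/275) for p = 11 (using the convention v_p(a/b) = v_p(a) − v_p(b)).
v_11(1/275) = -1

Factor powers of 11 from the numerator and denominator of the reduced fraction: 1 = 11^0 · 1 and 275 = 11^1 · 25. Apply v_p(a/b) = v_p(a) − v_p(b): v_11(1/275) = 0 − 1 = -1.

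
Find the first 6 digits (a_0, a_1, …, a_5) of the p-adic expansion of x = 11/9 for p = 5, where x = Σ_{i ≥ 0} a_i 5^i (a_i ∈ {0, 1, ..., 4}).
(a_0, …, a_5) = (4, 0, 1, 2, 4, 3)

v_5(11/9) = 0 (numerator and denominator both coprime to 5), so x ∈ ℤ_5^×. Compute digits iteratively via a_i = x_i mod 5, x_{i+1} = (x_i − a_i)/5, with x_0 = x:
  x_0 = 11/9;  a_0 = 4;  x_1 = (x_0 − 4)/5 = -5/9
  x_1 = -5/9;  a_1 = 0;  x_2 = (x_1 − 0)/5 = -1/9
  x_2 = -1/9;  a_2 = 1;  x_3 = (x_2 − 1)/5 = -2/9
  x_3 = -2/9;  a_3 = 2;  x_4 = (x_3 − 2)/5 = -4/9
  x_4 = -4/9;  a_4 = 4;  x_5 = (x_4 − 4)/5 = -8/9
  x_5 = -8/9;  a_5 = 3;  x_6 = (x_5 − 3)/5 = -7/9
Digits: (4, 0, 1, 2, 4, 3).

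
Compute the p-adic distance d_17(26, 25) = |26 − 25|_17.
d_17(26, 25) = 1

Step 1 — x − y = 26 − 25 = 1. Step 2 — v_17(1) = 0 (factor: 1 = (17^0 · 1); the sign does not affect v_p). Step 3 — |x − y|_17 = 17^{0} = 1.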